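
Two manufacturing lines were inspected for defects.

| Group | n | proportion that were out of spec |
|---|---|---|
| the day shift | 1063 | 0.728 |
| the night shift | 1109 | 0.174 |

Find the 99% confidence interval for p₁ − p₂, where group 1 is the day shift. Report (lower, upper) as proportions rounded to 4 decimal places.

SE₁ = √(p̂₁(1−p̂₁)/n₁) = √(0.7280·0.2720/1063) = 0.01365; SE₂ = √(0.1740·0.8260/1109) = 0.01138.
Independent samples: SE of the difference = √(SE₁² + SE₂²) = √(0.0001863225 + 0.0001295044) = 0.01777.
z* for 99% confidence is 2.576, so the margin of error is 2.576 × 0.01777 = 0.04578.
Point estimate p̂₁ − p̂₂ = 0.7280 − 0.1740 = 0.5540.
0.5540 ± 0.04578 → (0.5082, 0.5998).

(0.5082, 0.5998)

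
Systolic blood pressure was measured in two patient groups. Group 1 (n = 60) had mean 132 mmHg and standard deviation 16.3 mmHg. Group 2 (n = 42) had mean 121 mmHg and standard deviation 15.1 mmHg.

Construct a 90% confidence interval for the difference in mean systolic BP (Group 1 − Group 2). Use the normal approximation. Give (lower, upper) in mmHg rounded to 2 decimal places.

(5.84, 16.16)

Standard errors of each mean: 16.3/√60 = 2.1043 and 15.1/√42 = 2.3300.
SE(x̄₁ − x̄₂) = √(2.1043² + 2.3300²) = 3.1396 for independent samples with unequal variances.
With z* = 1.645, the margin is 1.645 × 3.1396 = 5.1646.
x̄₁ − x̄₂ = 132 − 121 = 11.0000; the interval is 11.0000 ± 5.1646 = (5.84, 16.16).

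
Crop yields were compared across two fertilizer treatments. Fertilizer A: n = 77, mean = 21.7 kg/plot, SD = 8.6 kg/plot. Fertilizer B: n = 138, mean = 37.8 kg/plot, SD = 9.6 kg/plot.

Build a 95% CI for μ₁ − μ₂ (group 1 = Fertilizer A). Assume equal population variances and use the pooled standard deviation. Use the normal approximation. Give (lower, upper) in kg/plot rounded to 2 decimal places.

Pooled variance s_p² = [76·8.6² + 137·9.6²] / (77+138−2) = 85.6661, so s_p = 9.2556.
SE_diff = s_p·√(1/n₁ + 1/n₂) = 9.2556·√(1/77 + 1/138) = 1.3166.
z* = 1.960; margin = 1.960 × 1.3166 = 2.5805.
Difference = 21.7 − 37.8 = -16.1000.
-16.1000 ± 2.5805 → (-18.68, -13.52).

(-18.68, -13.52)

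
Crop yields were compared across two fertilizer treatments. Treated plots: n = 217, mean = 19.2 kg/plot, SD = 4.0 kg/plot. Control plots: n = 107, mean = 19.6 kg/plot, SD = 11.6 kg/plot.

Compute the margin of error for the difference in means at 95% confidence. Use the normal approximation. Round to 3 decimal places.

2.261

Standard errors of each mean: 4.0/√217 = 0.2715 and 11.6/√107 = 1.1214.
SE(x̄₁ − x̄₂) = √(0.2715² + 1.1214²) = 1.1538 for independent samples with unequal variances.
With z* = 1.960, the margin is 1.960 × 1.1538 = 2.2614.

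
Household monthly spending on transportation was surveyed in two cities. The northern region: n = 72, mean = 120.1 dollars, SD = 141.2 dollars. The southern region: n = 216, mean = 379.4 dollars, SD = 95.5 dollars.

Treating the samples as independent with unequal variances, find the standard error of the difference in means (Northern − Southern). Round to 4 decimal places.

Standard errors of each mean: 141.2/√72 = 16.6406 and 95.5/√216 = 6.4980.
SE(x̄₁ − x̄₂) = √(16.6406² + 6.4980²) = 17.8643 for independent samples with unequal variances.

17.8643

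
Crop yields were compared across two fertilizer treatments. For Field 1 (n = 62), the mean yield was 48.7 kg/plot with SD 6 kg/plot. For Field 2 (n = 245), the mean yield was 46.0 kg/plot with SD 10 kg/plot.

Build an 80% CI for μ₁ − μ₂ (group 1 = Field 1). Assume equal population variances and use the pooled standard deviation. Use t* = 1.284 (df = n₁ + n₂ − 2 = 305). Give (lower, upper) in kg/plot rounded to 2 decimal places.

(1.00, 4.40)

s_p = √[((n₁−1)s₁² + (n₂−1)s₂²)/(n₁+n₂−2)] = √[(61·6² + 244·10²)/305] = 9.3381.
SE = 9.3381·√(1/62 + 1/245) = 1.3275.
With t* = 1.284, margin = 1.284 × 1.3275 = 1.7045.
x̄₁ − x̄₂ = 48.7 − 46.0 = 2.7000; interval 2.7000 ± 1.7045 = (1.00, 4.40).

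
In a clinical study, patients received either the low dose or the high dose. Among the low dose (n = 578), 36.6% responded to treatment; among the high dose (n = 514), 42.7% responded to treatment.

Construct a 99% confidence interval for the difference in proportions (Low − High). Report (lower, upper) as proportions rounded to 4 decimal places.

Each SE is √(p̂(1−p̂)/n): √(0.3660·0.6340/578) = 0.02004 and √(0.4270·0.5730/514) = 0.02182.
SE(p̂₁ − p̂₂) = √(SE₁² + SE₂²) = √(0.0004016016 + 0.0004761124) = 0.02963, since the two samples are independent.
At 99% confidence z* = 2.576; margin = 2.576 × 0.02963 = 0.07633.
The difference is 0.3660 − 0.4270 = -0.0610, so the interval is -0.0610 ± 0.07633 = (-0.1373, 0.0153).

(-0.1373, 0.0153)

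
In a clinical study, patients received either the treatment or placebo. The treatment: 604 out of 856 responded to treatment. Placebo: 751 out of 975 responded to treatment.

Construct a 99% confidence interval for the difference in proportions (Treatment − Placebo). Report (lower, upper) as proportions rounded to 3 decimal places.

(-0.118, -0.012)

p̂₁ = 604/856 = 0.7056 and p̂₂ = 751/975 = 0.7703.
SE₁ = √(p̂₁(1−p̂₁)/n₁) = √(0.7056·0.2944/856) = 0.01558; SE₂ = √(0.7703·0.2297/975) = 0.01347.
Independent samples: SE of the difference = √(SE₁² + SE₂²) = √(0.0002427364 + 0.0001814409) = 0.02060.
z* for 99% confidence is 2.576, so the margin of error is 2.576 × 0.02060 = 0.05307.
Point estimate p̂₁ − p̂₂ = 0.7056 − 0.7703 = -0.0647.
-0.0647 ± 0.05307 → (-0.118, -0.012).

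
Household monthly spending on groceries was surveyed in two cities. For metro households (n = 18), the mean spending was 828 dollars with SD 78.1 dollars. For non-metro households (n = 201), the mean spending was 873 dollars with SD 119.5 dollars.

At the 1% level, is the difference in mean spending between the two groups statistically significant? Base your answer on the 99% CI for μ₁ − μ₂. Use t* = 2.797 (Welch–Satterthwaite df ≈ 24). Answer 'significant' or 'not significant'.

Per-group SEs: s₁/√n₁ = 78.1/√18 = 18.4083, s₂/√n₂ = 119.5/√201 = 8.4289.
Unpooled SE of the difference: √(338.86550889 + 71.04635521) = 20.2463.
Margin of error = t* · SE = 2.797 × 20.2463 = 56.6289.
x̄₁ − x̄₂ = 828 − 873 = -45.0000.
CI: -45.0000 ± 56.6289 = (-101.6289, 11.6289).
The interval (-101.6289, 11.6289) contains 0, so the difference is not significant.

not significant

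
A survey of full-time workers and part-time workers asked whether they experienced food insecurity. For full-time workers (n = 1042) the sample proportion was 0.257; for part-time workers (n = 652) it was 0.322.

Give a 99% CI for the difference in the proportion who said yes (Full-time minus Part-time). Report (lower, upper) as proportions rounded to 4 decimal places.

(-0.1236, -0.0064)

SE₁ = √(p̂₁(1−p̂₁)/n₁) = √(0.2570·0.7430/1042) = 0.01354; SE₂ = √(0.3220·0.6780/652) = 0.01830.
Independent samples: SE of the difference = √(SE₁² + SE₂²) = √(0.0001833316 + 0.00033489) = 0.02276.
z* for 99% confidence is 2.576, so the margin of error is 2.576 × 0.02276 = 0.05863.
Point estimate p̂₁ − p̂₂ = 0.2570 − 0.3220 = -0.0650.
-0.0650 ± 0.05863 → (-0.1236, -0.0064).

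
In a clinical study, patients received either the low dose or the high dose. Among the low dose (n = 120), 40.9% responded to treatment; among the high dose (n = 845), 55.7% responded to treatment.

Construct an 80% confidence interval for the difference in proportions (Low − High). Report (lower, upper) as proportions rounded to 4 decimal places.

(-0.2096, -0.0864)

Each SE is √(p̂(1−p̂)/n): √(0.4090·0.5910/120) = 0.04488 and √(0.5570·0.4430/845) = 0.01709.
SE(p̂₁ − p̂₂) = √(SE₁² + SE₂²) = √(0.0020142144 + 0.0002920681) = 0.04802, since the two samples are independent.
At 80% confidence z* = 1.282; margin = 1.282 × 0.04802 = 0.06156.
The difference is 0.4090 − 0.5570 = -0.1480, so the interval is -0.1480 ± 0.06156 = (-0.2096, -0.0864).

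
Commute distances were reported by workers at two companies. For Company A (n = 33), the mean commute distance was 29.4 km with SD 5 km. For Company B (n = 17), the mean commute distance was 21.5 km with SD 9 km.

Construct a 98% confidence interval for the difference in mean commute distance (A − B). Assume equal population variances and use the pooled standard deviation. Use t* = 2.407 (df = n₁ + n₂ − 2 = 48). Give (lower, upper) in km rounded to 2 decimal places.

(3.15, 12.65)

Pooled variance s_p² = [32·5² + 16·9²] / (33+17−2) = 43.6667, so s_p = 6.6081.
SE_diff = s_p·√(1/n₁ + 1/n₂) = 6.6081·√(1/33 + 1/17) = 1.9728.
t* = 2.407; margin = 2.407 × 1.9728 = 4.7485.
Difference = 29.4 − 21.5 = 7.9000.
7.9000 ± 4.7485 → (3.15, 12.65).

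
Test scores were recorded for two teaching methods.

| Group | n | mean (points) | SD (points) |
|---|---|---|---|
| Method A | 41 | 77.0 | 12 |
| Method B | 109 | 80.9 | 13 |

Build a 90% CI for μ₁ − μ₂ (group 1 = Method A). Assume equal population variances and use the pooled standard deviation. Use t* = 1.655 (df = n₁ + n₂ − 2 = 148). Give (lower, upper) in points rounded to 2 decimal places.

s_p = √[((n₁−1)s₁² + (n₂−1)s₂²)/(n₁+n₂−2)] = √[(40·12² + 108·13²)/148] = 12.7375.
SE = 12.7375·√(1/41 + 1/109) = 2.3336.
With t* = 1.655, margin = 1.655 × 2.3336 = 3.8621.
x̄₁ − x̄₂ = 77.0 − 80.9 = -3.9000; interval -3.9000 ± 3.8621 = (-7.76, -0.04).

(-7.76, -0.04)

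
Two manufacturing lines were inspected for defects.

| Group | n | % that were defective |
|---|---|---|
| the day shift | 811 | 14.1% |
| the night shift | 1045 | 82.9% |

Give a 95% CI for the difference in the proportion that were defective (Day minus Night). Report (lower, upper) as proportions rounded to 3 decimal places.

SE₁ = √(p̂₁(1−p̂₁)/n₁) = √(0.1410·0.8590/811) = 0.01222; SE₂ = √(0.8290·0.1710/1045) = 0.01165.
Independent samples: SE of the difference = √(SE₁² + SE₂²) = √(0.0001493284 + 0.0001357225) = 0.01688.
z* for 95% confidence is 1.960, so the margin of error is 1.960 × 0.01688 = 0.03308.
Point estimate p̂₁ − p̂₂ = 0.1410 − 0.8290 = -0.6880.
-0.6880 ± 0.03308 → (-0.721, -0.655).

(-0.721, -0.655)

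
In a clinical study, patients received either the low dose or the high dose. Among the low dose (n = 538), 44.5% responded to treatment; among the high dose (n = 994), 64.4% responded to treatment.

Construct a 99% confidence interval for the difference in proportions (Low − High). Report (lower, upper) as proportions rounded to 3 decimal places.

(-0.267, -0.131)

SE₁ = √(p̂₁(1−p̂₁)/n₁) = √(0.4450·0.5550/538) = 0.02143; SE₂ = √(0.6440·0.3560/994) = 0.01519.
Independent samples: SE of the difference = √(SE₁² + SE₂²) = √(0.0004592449 + 0.0002307361) = 0.02627.
z* for 99% confidence is 2.576, so the margin of error is 2.576 × 0.02627 = 0.06767.
Point estimate p̂₁ − p̂₂ = 0.4450 − 0.6440 = -0.1990.
-0.1990 ± 0.06767 → (-0.267, -0.131).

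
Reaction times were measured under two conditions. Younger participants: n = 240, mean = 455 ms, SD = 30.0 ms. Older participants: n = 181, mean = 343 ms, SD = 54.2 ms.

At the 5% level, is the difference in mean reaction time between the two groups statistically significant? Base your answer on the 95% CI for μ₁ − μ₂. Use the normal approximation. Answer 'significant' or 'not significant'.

significant

SE₁ = s₁/√n₁ = 30.0/√240 = 1.9365; SE₂ = 54.2/√181 = 4.0287.
Independent samples, unequal variances: SE_diff = √(SE₁² + SE₂²) = √(3.75003225 + 16.23042369) = 4.4700.
z* = 1.960, so margin of error = 1.960 × 4.4700 = 8.7612.
Difference in means = 455 − 343 = 112.0000.
112.0000 ± 8.7612 → (103.2388, 120.7612).
The interval (103.2388, 120.7612) does not contain 0, so the difference is significant.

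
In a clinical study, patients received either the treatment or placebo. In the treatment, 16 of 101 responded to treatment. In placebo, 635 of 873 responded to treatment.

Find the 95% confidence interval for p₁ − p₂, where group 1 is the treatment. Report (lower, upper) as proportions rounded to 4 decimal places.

(-0.6461, -0.4919)

p̂₁ = 16/101 = 0.1584 and p̂₂ = 635/873 = 0.7274.
SE₁ = √(p̂₁(1−p̂₁)/n₁) = √(0.1584·0.8416/101) = 0.03633; SE₂ = √(0.7274·0.2726/873) = 0.01507.
Independent samples: SE of the difference = √(SE₁² + SE₂²) = √(0.0013198689 + 0.0002271049) = 0.03933.
z* for 95% confidence is 1.960, so the margin of error is 1.960 × 0.03933 = 0.07709.
Point estimate p̂₁ − p̂₂ = 0.1584 − 0.7274 = -0.5690.
-0.5690 ± 0.07709 → (-0.6461, -0.4919).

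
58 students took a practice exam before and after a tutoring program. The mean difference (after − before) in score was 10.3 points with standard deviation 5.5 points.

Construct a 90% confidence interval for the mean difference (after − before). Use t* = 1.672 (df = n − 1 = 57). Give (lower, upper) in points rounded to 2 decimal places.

Paired design: SE = s_d/√n = 5.5/√58 = 0.7222.
t* = 1.672; margin of error = 1.672 × 0.7222 = 1.2075.
10.3 ± 1.2075 → (9.09, 11.51).

(9.09, 11.51)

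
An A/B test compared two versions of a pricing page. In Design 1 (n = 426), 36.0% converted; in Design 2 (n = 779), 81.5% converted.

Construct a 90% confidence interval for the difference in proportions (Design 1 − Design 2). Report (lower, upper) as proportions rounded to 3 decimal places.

SE₁ = √(p̂₁(1−p̂₁)/n₁) = √(0.3600·0.6400/426) = 0.02326; SE₂ = √(0.8150·0.1850/779) = 0.01391.
Independent samples: SE of the difference = √(SE₁² + SE₂²) = √(0.0005410276 + 0.0001934881) = 0.02710.
z* for 90% confidence is 1.645, so the margin of error is 1.645 × 0.02710 = 0.04458.
Point estimate p̂₁ − p̂₂ = 0.3600 − 0.8150 = -0.4550.
-0.4550 ± 0.04458 → (-0.500, -0.410).

(-0.500, -0.410)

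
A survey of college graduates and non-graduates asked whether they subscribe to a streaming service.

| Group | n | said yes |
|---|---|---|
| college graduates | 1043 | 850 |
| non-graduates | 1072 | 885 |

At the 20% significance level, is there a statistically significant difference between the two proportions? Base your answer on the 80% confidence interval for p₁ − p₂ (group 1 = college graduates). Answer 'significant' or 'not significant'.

First, p̂₁ = 850/1043 = 0.8150; p̂₂ = 885/1072 = 0.8256.
The two standard errors are √(0.8150×0.1850/1043) = 0.01202 and √(0.8256×0.1744/1072) = 0.01159.
Because the samples are independent, SE_diff = √(0.01202² + 0.01159²) = 0.01670.
Using z* = 1.282 for 80%, ME = 1.282 × 0.01670 = 0.02141.
p̂₁ − p̂₂ = -0.0106; interval -0.0106 ± 0.02141 gives (-0.03201, 0.01081).
The interval (-0.03201, 0.01081) contains 0, so the difference is not significant.

not significant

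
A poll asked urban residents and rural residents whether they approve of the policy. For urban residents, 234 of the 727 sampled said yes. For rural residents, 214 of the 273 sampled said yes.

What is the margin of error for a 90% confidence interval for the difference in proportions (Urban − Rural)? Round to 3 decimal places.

p̂₁ = 234/727 = 0.3219 and p̂₂ = 214/273 = 0.7839.
SE₁ = √(p̂₁(1−p̂₁)/n₁) = √(0.3219·0.6781/727) = 0.01733; SE₂ = √(0.7839·0.2161/273) = 0.02491.
Independent samples: SE of the difference = √(SE₁² + SE₂²) = √(0.0003003289 + 0.0006205081) = 0.03035.
z* for 90% confidence is 1.645, so the margin of error is 1.645 × 0.03035 = 0.04993.

0.050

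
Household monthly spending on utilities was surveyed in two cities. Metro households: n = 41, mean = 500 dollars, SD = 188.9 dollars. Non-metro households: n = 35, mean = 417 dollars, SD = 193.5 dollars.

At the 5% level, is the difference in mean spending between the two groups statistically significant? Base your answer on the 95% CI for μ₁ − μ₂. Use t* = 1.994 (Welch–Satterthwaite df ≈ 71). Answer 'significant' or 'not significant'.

SE₁ = s₁/√n₁ = 188.9/√41 = 29.5012; SE₂ = 193.5/√35 = 32.7075.
Independent samples, unequal variances: SE_diff = √(SE₁² + SE₂²) = √(870.32080144 + 1069.78055625) = 44.0466.
t* = 1.994, so margin of error = 1.994 × 44.0466 = 87.8289.
Difference in means = 500 − 417 = 83.0000.
83.0000 ± 87.8289 → (-4.8289, 170.8289).
The interval (-4.8289, 170.8289) contains 0, so the difference is not significant.

not significant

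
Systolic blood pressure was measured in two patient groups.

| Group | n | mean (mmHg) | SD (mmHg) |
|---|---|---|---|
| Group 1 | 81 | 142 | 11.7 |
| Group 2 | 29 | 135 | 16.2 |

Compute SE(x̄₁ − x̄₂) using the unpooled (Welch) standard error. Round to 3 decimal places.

Per-group SEs: s₁/√n₁ = 11.7/√81 = 1.3000, s₂/√n₂ = 16.2/√29 = 3.0083.
Unpooled SE of the difference: √(1.69 + 9.04986889) = 3.2772.

3.277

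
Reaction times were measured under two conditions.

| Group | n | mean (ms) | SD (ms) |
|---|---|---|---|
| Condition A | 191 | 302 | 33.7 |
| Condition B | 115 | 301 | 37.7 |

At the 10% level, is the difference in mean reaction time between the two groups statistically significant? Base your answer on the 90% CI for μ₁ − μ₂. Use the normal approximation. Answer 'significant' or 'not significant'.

not significant

SE₁ = s₁/√n₁ = 33.7/√191 = 2.4384; SE₂ = 37.7/√115 = 3.5155.
Independent samples, unequal variances: SE_diff = √(SE₁² + SE₂²) = √(5.94579456 + 12.35874025) = 4.2784.
z* = 1.645, so margin of error = 1.645 × 4.2784 = 7.0380.
Difference in means = 302 − 301 = 1.0000.
1.0000 ± 7.0380 → (-6.0380, 8.0380).
The interval (-6.0380, 8.0380) contains 0, so the difference is not significant.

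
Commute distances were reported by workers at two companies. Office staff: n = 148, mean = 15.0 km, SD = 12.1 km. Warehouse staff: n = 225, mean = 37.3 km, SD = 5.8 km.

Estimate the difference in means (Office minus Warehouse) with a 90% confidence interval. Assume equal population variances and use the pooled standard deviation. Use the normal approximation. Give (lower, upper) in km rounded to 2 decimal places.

(-23.84, -20.76)

Pooled variance s_p² = [147·12.1² + 224·5.8²] / (148+225−2) = 78.3225, so s_p = 8.8500.
SE_diff = s_p·√(1/n₁ + 1/n₂) = 8.8500·√(1/148 + 1/225) = 0.9366.
z* = 1.645; margin = 1.645 × 0.9366 = 1.5407.
Difference = 15.0 − 37.3 = -22.3000.
-22.3000 ± 1.5407 → (-23.84, -20.76).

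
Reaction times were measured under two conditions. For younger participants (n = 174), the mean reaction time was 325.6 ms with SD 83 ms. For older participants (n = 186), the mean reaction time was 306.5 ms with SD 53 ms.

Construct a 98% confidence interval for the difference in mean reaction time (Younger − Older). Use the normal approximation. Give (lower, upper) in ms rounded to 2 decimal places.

Standard errors of each mean: 83/√174 = 6.2922 and 53/√186 = 3.8861.
SE(x̄₁ − x̄₂) = √(6.2922² + 3.8861²) = 7.3955 for independent samples with unequal variances.
With z* = 2.326, the margin is 2.326 × 7.3955 = 17.2019.
x̄₁ − x̄₂ = 325.6 − 306.5 = 19.1000; the interval is 19.1000 ± 17.2019 = (1.90, 36.30).

(1.90, 36.30)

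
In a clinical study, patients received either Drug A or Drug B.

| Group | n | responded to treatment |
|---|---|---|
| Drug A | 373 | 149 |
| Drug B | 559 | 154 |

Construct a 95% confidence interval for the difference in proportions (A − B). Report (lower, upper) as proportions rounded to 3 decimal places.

Sample proportions: 149/373 = 0.3995, 154/559 = 0.2755.
Each SE is √(p̂(1−p̂)/n): √(0.3995·0.6005/373) = 0.02536 and √(0.2755·0.7245/559) = 0.01890.
SE(p̂₁ − p̂₂) = √(SE₁² + SE₂²) = √(0.0006431296 + 0.00035721) = 0.03163, since the two samples are independent.
At 95% confidence z* = 1.960; margin = 1.960 × 0.03163 = 0.06199.
The difference is 0.3995 − 0.2755 = 0.1240, so the interval is 0.1240 ± 0.06199 = (0.062, 0.186).

(0.062, 0.186)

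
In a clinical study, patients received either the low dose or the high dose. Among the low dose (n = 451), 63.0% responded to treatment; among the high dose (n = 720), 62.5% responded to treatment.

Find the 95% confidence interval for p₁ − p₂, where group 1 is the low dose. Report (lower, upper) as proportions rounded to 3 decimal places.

SE₁ = √(p̂₁(1−p̂₁)/n₁) = √(0.6300·0.3700/451) = 0.02273; SE₂ = √(0.6250·0.3750/720) = 0.01804.
Independent samples: SE of the difference = √(SE₁² + SE₂²) = √(0.0005166529 + 0.0003254416) = 0.02902.
z* for 95% confidence is 1.960, so the margin of error is 1.960 × 0.02902 = 0.05688.
Point estimate p̂₁ − p̂₂ = 0.6300 − 0.6250 = 0.0050.
0.0050 ± 0.05688 → (-0.052, 0.062).

(-0.052, 0.062)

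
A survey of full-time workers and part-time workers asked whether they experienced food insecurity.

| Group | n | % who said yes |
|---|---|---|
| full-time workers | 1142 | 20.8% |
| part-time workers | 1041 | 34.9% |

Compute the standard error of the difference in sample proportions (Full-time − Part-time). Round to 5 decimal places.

0.01904

The two standard errors are √(0.2080×0.7920/1142) = 0.01201 and √(0.3490×0.6510/1041) = 0.01477.
Because the samples are independent, SE_diff = √(0.01201² + 0.01477²) = 0.01904.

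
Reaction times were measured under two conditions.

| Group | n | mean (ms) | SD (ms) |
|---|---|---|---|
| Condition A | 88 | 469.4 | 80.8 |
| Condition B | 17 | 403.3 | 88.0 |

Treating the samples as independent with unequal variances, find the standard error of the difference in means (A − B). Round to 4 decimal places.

Per-group SEs: s₁/√n₁ = 80.8/√88 = 8.6133, s₂/√n₂ = 88.0/√17 = 21.3431.
Unpooled SE of the difference: √(74.18893689 + 455.52791761) = 23.0156.

23.0156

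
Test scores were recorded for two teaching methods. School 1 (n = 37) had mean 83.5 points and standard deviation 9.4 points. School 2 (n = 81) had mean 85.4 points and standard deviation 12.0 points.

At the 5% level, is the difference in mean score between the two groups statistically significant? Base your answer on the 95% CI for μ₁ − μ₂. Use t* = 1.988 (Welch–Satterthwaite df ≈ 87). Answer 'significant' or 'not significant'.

not significant

Per-group SEs: s₁/√n₁ = 9.4/√37 = 1.5454, s₂/√n₂ = 12.0/√81 = 1.3333.
Unpooled SE of the difference: √(2.38826116 + 1.77768889) = 2.0411.
Margin of error = t* · SE = 1.988 × 2.0411 = 4.0577.
x̄₁ − x̄₂ = 83.5 − 85.4 = -1.9000.
CI: -1.9000 ± 4.0577 = (-5.9577, 2.1577).
The interval (-5.9577, 2.1577) contains 0, so the difference is not significant.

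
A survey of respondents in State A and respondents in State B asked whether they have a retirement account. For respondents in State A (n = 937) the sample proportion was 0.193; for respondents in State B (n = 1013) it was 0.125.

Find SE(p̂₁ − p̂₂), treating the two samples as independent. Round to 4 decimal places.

0.0166

Each SE is √(p̂(1−p̂)/n): √(0.1930·0.8070/937) = 0.01289 and √(0.1250·0.8750/1013) = 0.01039.
SE(p̂₁ − p̂₂) = √(SE₁² + SE₂²) = √(0.0001661521 + 0.0001079521) = 0.01656, since the two samples are independent.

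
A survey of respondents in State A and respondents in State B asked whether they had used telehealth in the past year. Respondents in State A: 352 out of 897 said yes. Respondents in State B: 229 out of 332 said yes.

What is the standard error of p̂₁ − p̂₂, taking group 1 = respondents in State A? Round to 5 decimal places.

0.03017

First, p̂₁ = 352/897 = 0.3924; p̂₂ = 229/332 = 0.6898.
The two standard errors are √(0.3924×0.6076/897) = 0.01630 and √(0.6898×0.3102/332) = 0.02539.
Because the samples are independent, SE_diff = √(0.01630² + 0.02539²) = 0.03017.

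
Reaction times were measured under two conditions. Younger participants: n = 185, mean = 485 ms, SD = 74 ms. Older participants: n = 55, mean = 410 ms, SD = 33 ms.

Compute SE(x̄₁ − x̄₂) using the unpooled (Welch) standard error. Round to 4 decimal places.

7.0285

Standard errors of each mean: 74/√185 = 5.4406 and 33/√55 = 4.4497.
SE(x̄₁ − x̄₂) = √(5.4406² + 4.4497²) = 7.0285 for independent samples with unequal variances.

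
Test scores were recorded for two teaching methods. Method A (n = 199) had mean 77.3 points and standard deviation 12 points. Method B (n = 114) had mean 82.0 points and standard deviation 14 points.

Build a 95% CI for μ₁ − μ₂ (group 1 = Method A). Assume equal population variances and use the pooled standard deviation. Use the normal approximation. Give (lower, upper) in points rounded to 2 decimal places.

(-7.64, -1.76)

s_p = √[((n₁−1)s₁² + (n₂−1)s₂²)/(n₁+n₂−2)] = √[(198·12² + 113·14²)/311] = 12.7630.
SE = 12.7630·√(1/199 + 1/114) = 1.4992.
With z* = 1.960, margin = 1.960 × 1.4992 = 2.9384.
x̄₁ − x̄₂ = 77.3 − 82.0 = -4.7000; interval -4.7000 ± 2.9384 = (-7.64, -1.76).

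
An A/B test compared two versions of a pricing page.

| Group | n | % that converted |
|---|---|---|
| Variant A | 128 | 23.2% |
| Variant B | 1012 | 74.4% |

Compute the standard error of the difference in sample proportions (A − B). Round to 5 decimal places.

0.03975

SE₁ = √(p̂₁(1−p̂₁)/n₁) = √(0.2320·0.7680/128) = 0.03731; SE₂ = √(0.7440·0.2560/1012) = 0.01372.
Independent samples: SE of the difference = √(SE₁² + SE₂²) = √(0.0013920361 + 0.0001882384) = 0.03975.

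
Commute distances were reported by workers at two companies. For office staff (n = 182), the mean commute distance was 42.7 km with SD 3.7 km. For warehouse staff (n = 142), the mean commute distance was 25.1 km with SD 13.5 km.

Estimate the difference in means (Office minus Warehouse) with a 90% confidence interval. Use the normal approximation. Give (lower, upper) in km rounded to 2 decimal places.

(15.68, 19.52)

Standard errors of each mean: 3.7/√182 = 0.2743 and 13.5/√142 = 1.1329.
SE(x̄₁ − x̄₂) = √(0.2743² + 1.1329²) = 1.1656 for independent samples with unequal variances.
With z* = 1.645, the margin is 1.645 × 1.1656 = 1.9174.
x̄₁ − x̄₂ = 42.7 − 25.1 = 17.6000; the interval is 17.6000 ± 1.9174 = (15.68, 19.52).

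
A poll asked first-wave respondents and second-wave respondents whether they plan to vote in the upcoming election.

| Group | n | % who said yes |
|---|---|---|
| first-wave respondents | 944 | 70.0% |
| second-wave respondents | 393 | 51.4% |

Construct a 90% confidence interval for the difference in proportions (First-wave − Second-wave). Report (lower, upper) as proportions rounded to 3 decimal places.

(0.138, 0.234)

The two standard errors are √(0.7000×0.3000/944) = 0.01492 and √(0.5140×0.4860/393) = 0.02521.
Because the samples are independent, SE_diff = √(0.01492² + 0.02521²) = 0.02929.
Using z* = 1.645 for 90%, ME = 1.645 × 0.02929 = 0.04818.
p̂₁ − p̂₂ = 0.1860; interval 0.1860 ± 0.04818 gives (0.138, 0.234).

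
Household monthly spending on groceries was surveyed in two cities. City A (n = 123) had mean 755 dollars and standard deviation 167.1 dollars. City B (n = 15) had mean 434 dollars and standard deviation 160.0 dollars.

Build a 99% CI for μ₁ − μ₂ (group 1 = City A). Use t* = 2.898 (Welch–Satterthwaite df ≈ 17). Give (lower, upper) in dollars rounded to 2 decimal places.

Standard errors of each mean: 167.1/√123 = 15.0669 and 160.0/√15 = 41.3118.
SE(x̄₁ − x̄₂) = √(15.0669² + 41.3118²) = 43.9736 for independent samples with unequal variances.
With t* = 2.898, the margin is 2.898 × 43.9736 = 127.4355.
x̄₁ − x̄₂ = 755 − 434 = 321.0000; the interval is 321.0000 ± 127.4355 = (193.56, 448.44).

(193.56, 448.44)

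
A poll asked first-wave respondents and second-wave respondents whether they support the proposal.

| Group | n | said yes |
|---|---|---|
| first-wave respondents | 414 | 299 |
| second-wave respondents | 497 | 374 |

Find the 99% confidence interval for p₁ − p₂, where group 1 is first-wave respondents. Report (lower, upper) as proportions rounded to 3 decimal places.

First, p̂₁ = 299/414 = 0.7222; p̂₂ = 374/497 = 0.7525.
The two standard errors are √(0.7222×0.2778/414) = 0.02201 and √(0.7525×0.2475/497) = 0.01936.
Because the samples are independent, SE_diff = √(0.02201² + 0.01936²) = 0.02931.
Using z* = 2.576 for 99%, ME = 2.576 × 0.02931 = 0.07550.
p̂₁ − p̂₂ = -0.0303; interval -0.0303 ± 0.07550 gives (-0.106, 0.045).

(-0.106, 0.045)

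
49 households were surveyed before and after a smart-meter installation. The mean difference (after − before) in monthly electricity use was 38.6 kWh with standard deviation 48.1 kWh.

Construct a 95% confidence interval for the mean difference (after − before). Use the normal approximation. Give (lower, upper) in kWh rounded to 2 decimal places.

Paired design: SE = s_d/√n = 48.1/√49 = 6.8714.
z* = 1.960; margin of error = 1.960 × 6.8714 = 13.4679.
38.6 ± 13.4679 → (25.13, 52.07).

(25.13, 52.07)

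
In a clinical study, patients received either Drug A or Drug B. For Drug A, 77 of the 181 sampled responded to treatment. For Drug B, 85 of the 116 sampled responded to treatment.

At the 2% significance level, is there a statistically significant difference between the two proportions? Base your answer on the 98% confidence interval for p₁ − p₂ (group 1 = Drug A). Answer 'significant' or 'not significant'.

significant

Sample proportions: 77/181 = 0.4254, 85/116 = 0.7328.
Each SE is √(p̂(1−p̂)/n): √(0.4254·0.5746/181) = 0.03675 and √(0.7328·0.2672/116) = 0.04108.
SE(p̂₁ − p̂₂) = √(SE₁² + SE₂²) = √(0.0013505625 + 0.0016875664) = 0.05512, since the two samples are independent.
At 98% confidence z* = 2.326; margin = 2.326 × 0.05512 = 0.12821.
The difference is 0.4254 − 0.7328 = -0.3074, so the interval is -0.3074 ± 0.12821 = (-0.43561, -0.17919).
The interval (-0.43561, -0.17919) does not contain 0, so the difference is significant.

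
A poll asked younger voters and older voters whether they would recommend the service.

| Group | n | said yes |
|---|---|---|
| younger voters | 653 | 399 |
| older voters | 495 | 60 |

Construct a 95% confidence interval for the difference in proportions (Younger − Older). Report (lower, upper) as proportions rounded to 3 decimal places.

Sample proportions: 399/653 = 0.6110, 60/495 = 0.1212.
Each SE is √(p̂(1−p̂)/n): √(0.6110·0.3890/653) = 0.01908 and √(0.1212·0.8788/495) = 0.01467.
SE(p̂₁ − p̂₂) = √(SE₁² + SE₂²) = √(0.0003640464 + 0.0002152089) = 0.02407, since the two samples are independent.
At 95% confidence z* = 1.960; margin = 1.960 × 0.02407 = 0.04718.
The difference is 0.6110 − 0.1212 = 0.4898, so the interval is 0.4898 ± 0.04718 = (0.443, 0.537).

(0.443, 0.537)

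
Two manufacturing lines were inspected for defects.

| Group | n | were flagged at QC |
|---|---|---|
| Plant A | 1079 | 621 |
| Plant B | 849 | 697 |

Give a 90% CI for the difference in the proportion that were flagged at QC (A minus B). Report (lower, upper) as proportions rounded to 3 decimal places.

Sample proportions: 621/1079 = 0.5755, 697/849 = 0.8210.
Each SE is √(p̂(1−p̂)/n): √(0.5755·0.4245/1079) = 0.01505 and √(0.8210·0.1790/849) = 0.01316.
SE(p̂₁ − p̂₂) = √(SE₁² + SE₂²) = √(0.0002265025 + 0.0001731856) = 0.01999, since the two samples are independent.
At 90% confidence z* = 1.645; margin = 1.645 × 0.01999 = 0.03288.
The difference is 0.5755 − 0.8210 = -0.2455, so the interval is -0.2455 ± 0.03288 = (-0.278, -0.213).

(-0.278, -0.213)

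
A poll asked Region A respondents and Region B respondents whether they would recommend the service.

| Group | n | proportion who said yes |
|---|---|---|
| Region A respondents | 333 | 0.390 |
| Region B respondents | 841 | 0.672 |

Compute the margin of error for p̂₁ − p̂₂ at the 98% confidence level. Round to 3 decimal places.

The two standard errors are √(0.3900×0.6100/333) = 0.02673 and √(0.6720×0.3280/841) = 0.01619.
Because the samples are independent, SE_diff = √(0.02673² + 0.01619²) = 0.03125.
Using z* = 2.326 for 98%, ME = 2.326 × 0.03125 = 0.07269.

0.073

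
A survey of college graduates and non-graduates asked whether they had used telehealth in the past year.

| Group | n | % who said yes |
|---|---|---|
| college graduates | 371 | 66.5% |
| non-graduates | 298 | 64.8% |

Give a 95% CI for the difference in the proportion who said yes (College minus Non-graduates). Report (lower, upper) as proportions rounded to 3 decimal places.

(-0.055, 0.089)

SE₁ = √(p̂₁(1−p̂₁)/n₁) = √(0.6650·0.3350/371) = 0.02450; SE₂ = √(0.6480·0.3520/298) = 0.02767.
Independent samples: SE of the difference = √(SE₁² + SE₂²) = √(0.00060025 + 0.0007656289) = 0.03696.
z* for 95% confidence is 1.960, so the margin of error is 1.960 × 0.03696 = 0.07244.
Point estimate p̂₁ − p̂₂ = 0.6650 − 0.6480 = 0.0170.
0.0170 ± 0.07244 → (-0.055, 0.089).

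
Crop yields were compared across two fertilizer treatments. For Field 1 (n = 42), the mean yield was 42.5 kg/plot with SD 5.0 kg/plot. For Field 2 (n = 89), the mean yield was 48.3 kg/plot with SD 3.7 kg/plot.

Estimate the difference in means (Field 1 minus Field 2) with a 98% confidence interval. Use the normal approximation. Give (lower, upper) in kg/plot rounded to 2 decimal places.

(-7.81, -3.79)

Standard errors of each mean: 5.0/√42 = 0.7715 and 3.7/√89 = 0.3922.
SE(x̄₁ − x̄₂) = √(0.7715² + 0.3922²) = 0.8655 for independent samples with unequal variances.
With z* = 2.326, the margin is 2.326 × 0.8655 = 2.0132.
x̄₁ − x̄₂ = 42.5 − 48.3 = -5.8000; the interval is -5.8000 ± 2.0132 = (-7.81, -3.79).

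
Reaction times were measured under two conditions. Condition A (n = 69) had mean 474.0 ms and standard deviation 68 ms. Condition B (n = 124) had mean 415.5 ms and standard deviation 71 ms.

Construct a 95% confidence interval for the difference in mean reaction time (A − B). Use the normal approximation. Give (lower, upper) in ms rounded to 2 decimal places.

Per-group SEs: s₁/√n₁ = 68/√69 = 8.1862, s₂/√n₂ = 71/√124 = 6.3760.
Unpooled SE of the difference: √(67.01387044 + 40.653376) = 10.3763.
Margin of error = z* · SE = 1.960 × 10.3763 = 20.3375.
x̄₁ − x̄₂ = 474.0 − 415.5 = 58.5000.
CI: 58.5000 ± 20.3375 = (38.16, 78.84).

(38.16, 78.84)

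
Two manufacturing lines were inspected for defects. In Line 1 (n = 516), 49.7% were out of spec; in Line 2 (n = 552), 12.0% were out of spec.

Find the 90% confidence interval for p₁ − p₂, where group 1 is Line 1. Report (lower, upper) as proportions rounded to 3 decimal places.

The two standard errors are √(0.4970×0.5030/516) = 0.02201 and √(0.1200×0.8800/552) = 0.01383.
Because the samples are independent, SE_diff = √(0.02201² + 0.01383²) = 0.02599.
Using z* = 1.645 for 90%, ME = 1.645 × 0.02599 = 0.04275.
p̂₁ − p̂₂ = 0.3770; interval 0.3770 ± 0.04275 gives (0.334, 0.420).

(0.334, 0.420)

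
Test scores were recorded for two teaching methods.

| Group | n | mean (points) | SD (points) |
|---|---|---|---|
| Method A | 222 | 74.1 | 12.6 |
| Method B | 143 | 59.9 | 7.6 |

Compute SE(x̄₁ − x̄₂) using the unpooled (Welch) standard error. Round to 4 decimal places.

Per-group SEs: s₁/√n₁ = 12.6/√222 = 0.8457, s₂/√n₂ = 7.6/√143 = 0.6355.
Unpooled SE of the difference: √(0.71520849 + 0.40386025) = 1.0579.

1.0579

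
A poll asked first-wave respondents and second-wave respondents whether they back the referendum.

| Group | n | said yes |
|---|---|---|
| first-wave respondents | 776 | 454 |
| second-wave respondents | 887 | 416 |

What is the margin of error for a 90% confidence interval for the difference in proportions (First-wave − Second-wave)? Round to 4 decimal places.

p̂₁ = 454/776 = 0.5851 and p̂₂ = 416/887 = 0.4690.
SE₁ = √(p̂₁(1−p̂₁)/n₁) = √(0.5851·0.4149/776) = 0.01769; SE₂ = √(0.4690·0.5310/887) = 0.01676.
Independent samples: SE of the difference = √(SE₁² + SE₂²) = √(0.0003129361 + 0.0002808976) = 0.02437.
z* for 90% confidence is 1.645, so the margin of error is 1.645 × 0.02437 = 0.04009.

0.0401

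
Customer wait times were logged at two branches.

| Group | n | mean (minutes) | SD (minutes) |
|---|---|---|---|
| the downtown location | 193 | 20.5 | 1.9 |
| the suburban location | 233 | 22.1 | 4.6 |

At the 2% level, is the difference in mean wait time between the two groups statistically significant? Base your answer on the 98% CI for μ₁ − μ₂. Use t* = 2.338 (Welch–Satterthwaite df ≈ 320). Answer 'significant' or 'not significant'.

significant

Standard errors of each mean: 1.9/√193 = 0.1368 and 4.6/√233 = 0.3014.
SE(x̄₁ − x̄₂) = √(0.1368² + 0.3014²) = 0.3310 for independent samples with unequal variances.
With t* = 2.338, the margin is 2.338 × 0.3310 = 0.7739.
x̄₁ − x̄₂ = 20.5 − 22.1 = -1.6000; the interval is -1.6000 ± 0.7739 = (-2.3739, -0.8261).
The interval (-2.3739, -0.8261) does not contain 0, so the difference is significant.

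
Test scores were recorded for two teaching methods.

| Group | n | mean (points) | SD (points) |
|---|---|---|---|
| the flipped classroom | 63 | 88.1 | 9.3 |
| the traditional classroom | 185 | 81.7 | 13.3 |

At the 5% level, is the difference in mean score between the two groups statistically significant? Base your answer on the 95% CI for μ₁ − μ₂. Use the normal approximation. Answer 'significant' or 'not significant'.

significant

Standard errors of each mean: 9.3/√63 = 1.1717 and 13.3/√185 = 0.9778.
SE(x̄₁ − x̄₂) = √(1.1717² + 0.9778²) = 1.5261 for independent samples with unequal variances.
With z* = 1.960, the margin is 1.960 × 1.5261 = 2.9912.
x̄₁ − x̄₂ = 88.1 − 81.7 = 6.4000; the interval is 6.4000 ± 2.9912 = (3.4088, 9.3912).
The interval (3.4088, 9.3912) does not contain 0, so the difference is significant.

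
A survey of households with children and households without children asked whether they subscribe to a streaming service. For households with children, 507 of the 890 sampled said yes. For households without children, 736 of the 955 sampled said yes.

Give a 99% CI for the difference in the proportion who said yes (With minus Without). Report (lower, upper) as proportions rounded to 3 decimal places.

p̂₁ = 507/890 = 0.5697 and p̂₂ = 736/955 = 0.7707.
SE₁ = √(p̂₁(1−p̂₁)/n₁) = √(0.5697·0.4303/890) = 0.01660; SE₂ = √(0.7707·0.2293/955) = 0.01360.
Independent samples: SE of the difference = √(SE₁² + SE₂²) = √(0.00027556 + 0.00018496) = 0.02146.
z* for 99% confidence is 2.576, so the margin of error is 2.576 × 0.02146 = 0.05528.
Point estimate p̂₁ − p̂₂ = 0.5697 − 0.7707 = -0.2010.
-0.2010 ± 0.05528 → (-0.256, -0.146).

(-0.256, -0.146)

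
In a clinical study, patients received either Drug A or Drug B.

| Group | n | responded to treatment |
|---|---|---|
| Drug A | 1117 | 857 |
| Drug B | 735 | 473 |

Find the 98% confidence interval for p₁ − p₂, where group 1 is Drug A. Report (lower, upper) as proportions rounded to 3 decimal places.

Sample proportions: 857/1117 = 0.7672, 473/735 = 0.6435.
Each SE is √(p̂(1−p̂)/n): √(0.7672·0.2328/1117) = 0.01265 and √(0.6435·0.3565/735) = 0.01767.
SE(p̂₁ − p̂₂) = √(SE₁² + SE₂²) = √(0.0001600225 + 0.0003122289) = 0.02173, since the two samples are independent.
At 98% confidence z* = 2.326; margin = 2.326 × 0.02173 = 0.05054.
The difference is 0.7672 − 0.6435 = 0.1237, so the interval is 0.1237 ± 0.05054 = (0.073, 0.174).

(0.073, 0.174)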